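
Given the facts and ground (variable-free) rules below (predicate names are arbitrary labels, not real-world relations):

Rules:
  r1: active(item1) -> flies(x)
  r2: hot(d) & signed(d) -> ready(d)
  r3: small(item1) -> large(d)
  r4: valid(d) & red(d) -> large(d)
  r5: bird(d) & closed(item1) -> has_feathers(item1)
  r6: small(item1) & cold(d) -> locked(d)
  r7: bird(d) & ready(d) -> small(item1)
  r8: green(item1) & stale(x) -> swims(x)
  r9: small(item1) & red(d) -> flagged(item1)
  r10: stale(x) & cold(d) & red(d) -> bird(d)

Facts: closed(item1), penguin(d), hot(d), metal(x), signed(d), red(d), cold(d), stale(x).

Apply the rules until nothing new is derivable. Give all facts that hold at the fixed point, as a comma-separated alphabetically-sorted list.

bird(d), closed(item1), cold(d), flagged(item1), has_feathers(item1), hot(d), large(d), locked(d), metal(x), penguin(d), ready(d), red(d), signed(d), small(item1), stale(x)

Round 1 — r2, r10, derive ready(d), bird(d).
Round 2 — r5, r7, derive has_feathers(item1), small(item1).
Round 3 — r3, r6, r9, derive large(d), locked(d), flagged(item1).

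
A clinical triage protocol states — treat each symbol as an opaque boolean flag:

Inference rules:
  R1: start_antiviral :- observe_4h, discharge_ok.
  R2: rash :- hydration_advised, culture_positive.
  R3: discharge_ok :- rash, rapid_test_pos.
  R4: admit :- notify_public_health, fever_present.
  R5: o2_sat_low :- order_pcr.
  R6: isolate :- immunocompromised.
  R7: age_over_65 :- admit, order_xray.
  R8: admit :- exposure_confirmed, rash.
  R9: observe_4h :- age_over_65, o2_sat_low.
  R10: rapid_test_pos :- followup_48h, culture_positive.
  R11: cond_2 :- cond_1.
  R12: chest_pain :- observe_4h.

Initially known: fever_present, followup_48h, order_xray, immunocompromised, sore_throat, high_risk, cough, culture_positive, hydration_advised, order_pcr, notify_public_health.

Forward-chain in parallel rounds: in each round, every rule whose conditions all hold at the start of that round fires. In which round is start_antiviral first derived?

4

Round 1: R2 [rash :- hydration_advised, culture_positive.]; R4 [admit :- notify_public_health, fever_present.]; R5 [o2_sat_low :- order_pcr.]; R6 [isolate :- immunocompromised.]; R10 [rapid_test_pos :- followup_48h, culture_positive.]. Adds rash, admit, o2_sat_low, isolate, rapid_test_pos.
Round 2: R3 [discharge_ok :- rash, rapid_test_pos.]; R7 [age_over_65 :- admit, order_xray.]. Adds discharge_ok, age_over_65.
Round 3: R9 [observe_4h :- age_over_65, o2_sat_low.]. Adds observe_4h.
Round 4: R1 [start_antiviral :- observe_4h, discharge_ok.]; R12 [chest_pain :- observe_4h.]. Adds start_antiviral, chest_pain.
start_antiviral first appears in round 4.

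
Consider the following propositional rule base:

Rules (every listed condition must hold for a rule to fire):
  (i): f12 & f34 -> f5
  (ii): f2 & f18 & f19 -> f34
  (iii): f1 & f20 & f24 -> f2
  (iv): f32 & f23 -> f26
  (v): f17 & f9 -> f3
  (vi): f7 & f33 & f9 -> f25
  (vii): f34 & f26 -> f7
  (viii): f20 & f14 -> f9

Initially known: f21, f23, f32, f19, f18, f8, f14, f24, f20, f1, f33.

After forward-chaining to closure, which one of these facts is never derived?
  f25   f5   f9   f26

Round 1: (iii) [f1 & f20 & f24 -> f2]; (iv) [f32 & f23 -> f26]; (viii) [f20 & f14 -> f9]. Adds f2, f26, f9.
Round 2: (ii) [f2 & f18 & f19 -> f34]. Adds f34.
Round 3: (vii) [f34 & f26 -> f7]. Adds f7.
Round 4: (vi) [f7 & f33 & f9 -> f25]. Adds f25.
Derived: f9 (round 1), f26 (round 1), f25 (round 4). f5 never appears in any round.

f5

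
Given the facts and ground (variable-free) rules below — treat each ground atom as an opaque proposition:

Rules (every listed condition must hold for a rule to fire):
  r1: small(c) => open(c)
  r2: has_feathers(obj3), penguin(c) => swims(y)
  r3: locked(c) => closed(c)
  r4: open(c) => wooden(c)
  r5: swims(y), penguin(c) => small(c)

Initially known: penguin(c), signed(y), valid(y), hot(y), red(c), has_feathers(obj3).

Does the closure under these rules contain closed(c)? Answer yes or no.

no

Round 1: r2 [has_feathers(obj3), penguin(c) => swims(y)]. Adds swims(y).
Round 2: r5 [swims(y), penguin(c) => small(c)]. Adds small(c).
Round 3: r1 [small(c) => open(c)]. Adds open(c).
Round 4: r4 [open(c) => wooden(c)]. Adds wooden(c).
Fixed point reached. closed(c) is concluded only by r3; r3 needs locked(c) (never derived).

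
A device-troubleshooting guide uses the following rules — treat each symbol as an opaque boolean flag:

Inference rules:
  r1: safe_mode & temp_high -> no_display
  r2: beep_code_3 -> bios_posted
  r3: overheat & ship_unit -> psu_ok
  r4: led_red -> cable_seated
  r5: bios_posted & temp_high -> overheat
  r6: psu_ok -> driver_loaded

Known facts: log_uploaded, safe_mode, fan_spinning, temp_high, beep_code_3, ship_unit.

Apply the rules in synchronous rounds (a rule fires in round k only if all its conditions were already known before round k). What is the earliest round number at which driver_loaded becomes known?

4

Round 1 fires r1, r2, giving no_display, bios_posted.
Round 2 fires r5, giving overheat.
Round 3 fires r3, giving psu_ok.
Round 4 fires r6, giving driver_loaded.
driver_loaded first appears in round 4.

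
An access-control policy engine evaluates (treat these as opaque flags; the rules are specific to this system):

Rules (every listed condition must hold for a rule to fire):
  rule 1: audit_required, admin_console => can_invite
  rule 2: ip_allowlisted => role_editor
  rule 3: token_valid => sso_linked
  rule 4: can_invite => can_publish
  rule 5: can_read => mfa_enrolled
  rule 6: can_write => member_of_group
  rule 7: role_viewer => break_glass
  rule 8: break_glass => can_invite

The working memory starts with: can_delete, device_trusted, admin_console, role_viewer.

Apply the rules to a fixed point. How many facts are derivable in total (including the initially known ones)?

7

[1] rule 7 [role_viewer => break_glass]. ⇒ new: break_glass.
[2] rule 8 [break_glass => can_invite]. ⇒ new: can_invite.
[3] rule 4 [can_invite => can_publish]. ⇒ new: can_publish.
Closure: {admin_console, break_glass, can_delete, can_invite, can_publish, device_trusted, role_viewer} — 7 facts.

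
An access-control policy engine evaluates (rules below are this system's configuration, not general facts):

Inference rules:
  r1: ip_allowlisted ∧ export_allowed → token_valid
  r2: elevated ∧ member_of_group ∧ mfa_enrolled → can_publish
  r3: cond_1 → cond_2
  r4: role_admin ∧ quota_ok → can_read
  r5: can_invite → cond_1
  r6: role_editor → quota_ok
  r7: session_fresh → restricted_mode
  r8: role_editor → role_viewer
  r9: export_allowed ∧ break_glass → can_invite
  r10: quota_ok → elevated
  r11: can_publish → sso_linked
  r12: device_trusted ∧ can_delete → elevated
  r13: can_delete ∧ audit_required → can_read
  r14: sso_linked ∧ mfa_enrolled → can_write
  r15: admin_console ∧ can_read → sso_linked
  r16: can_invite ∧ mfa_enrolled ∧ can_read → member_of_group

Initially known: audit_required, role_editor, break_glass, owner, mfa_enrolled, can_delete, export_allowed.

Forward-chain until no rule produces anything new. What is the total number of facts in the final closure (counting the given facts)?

Round 1: r6 [role_editor → quota_ok]; r8 [role_editor → role_viewer]; r9 [export_allowed ∧ break_glass → can_invite]; r13 [can_delete ∧ audit_required → can_read]. Adds quota_ok, role_viewer, can_invite, can_read.
Round 2: r5 [can_invite → cond_1]; r10 [quota_ok → elevated]; r16 [can_invite ∧ mfa_enrolled ∧ can_read → member_of_group]. Adds cond_1, elevated, member_of_group.
Round 3: r2 [elevated ∧ member_of_group ∧ mfa_enrolled → can_publish]; r3 [cond_1 → cond_2]. Adds can_publish, cond_2.
Round 4: r11 [can_publish → sso_linked]. Adds sso_linked.
Round 5: r14 [sso_linked ∧ mfa_enrolled → can_write]. Adds can_write.
Closure: {audit_required, break_glass, can_delete, can_invite, can_publish, can_read, can_write, cond_1, cond_2, elevated, export_allowed, member_of_group, mfa_enrolled, owner, quota_ok, role_editor, role_viewer, sso_linked} — 18 facts.

18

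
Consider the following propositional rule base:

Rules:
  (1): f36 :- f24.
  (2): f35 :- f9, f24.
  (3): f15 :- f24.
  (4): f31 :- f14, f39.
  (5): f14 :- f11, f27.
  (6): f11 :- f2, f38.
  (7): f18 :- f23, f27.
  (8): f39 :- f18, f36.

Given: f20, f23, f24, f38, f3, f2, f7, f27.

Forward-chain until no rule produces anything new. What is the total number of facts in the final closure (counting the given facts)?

15

[1] (1) [f36 :- f24.]; (3) [f15 :- f24.]; (6) [f11 :- f2, f38.]; (7) [f18 :- f23, f27.]. ⇒ new: f36, f15, f11, f18.
[2] (5) [f14 :- f11, f27.]; (8) [f39 :- f18, f36.]. ⇒ new: f14, f39.
[3] (4) [f31 :- f14, f39.]. ⇒ new: f31.
Closure: {f11, f14, f15, f18, f2, f20, f23, f24, f27, f3, f31, f36, f38, f39, f7} — 15 facts.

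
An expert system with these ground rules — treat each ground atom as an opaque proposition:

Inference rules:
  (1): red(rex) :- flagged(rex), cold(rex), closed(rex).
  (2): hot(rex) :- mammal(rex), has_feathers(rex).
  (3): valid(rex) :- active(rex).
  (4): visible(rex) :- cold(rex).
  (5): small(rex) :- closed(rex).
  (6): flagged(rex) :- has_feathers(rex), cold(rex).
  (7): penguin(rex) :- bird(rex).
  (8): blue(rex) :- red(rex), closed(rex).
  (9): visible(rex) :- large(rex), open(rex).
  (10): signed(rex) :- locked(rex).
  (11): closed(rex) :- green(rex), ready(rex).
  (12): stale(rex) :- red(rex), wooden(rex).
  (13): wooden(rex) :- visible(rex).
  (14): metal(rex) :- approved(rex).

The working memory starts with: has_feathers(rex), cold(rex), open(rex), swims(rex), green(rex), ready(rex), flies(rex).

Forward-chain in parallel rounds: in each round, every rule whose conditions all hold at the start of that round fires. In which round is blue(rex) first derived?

[1] (4) [visible(rex) :- cold(rex).]; (6) [flagged(rex) :- has_feathers(rex), cold(rex).]; (11) [closed(rex) :- green(rex), ready(rex).]. ⇒ new: visible(rex), flagged(rex), closed(rex).
[2] (1) [red(rex) :- flagged(rex), cold(rex), closed(rex).]; (5) [small(rex) :- closed(rex).]; (13) [wooden(rex) :- visible(rex).]. ⇒ new: red(rex), small(rex), wooden(rex).
[3] (8) [blue(rex) :- red(rex), closed(rex).]; (12) [stale(rex) :- red(rex), wooden(rex).]. ⇒ new: blue(rex), stale(rex).
blue(rex) first appears in round 3.

3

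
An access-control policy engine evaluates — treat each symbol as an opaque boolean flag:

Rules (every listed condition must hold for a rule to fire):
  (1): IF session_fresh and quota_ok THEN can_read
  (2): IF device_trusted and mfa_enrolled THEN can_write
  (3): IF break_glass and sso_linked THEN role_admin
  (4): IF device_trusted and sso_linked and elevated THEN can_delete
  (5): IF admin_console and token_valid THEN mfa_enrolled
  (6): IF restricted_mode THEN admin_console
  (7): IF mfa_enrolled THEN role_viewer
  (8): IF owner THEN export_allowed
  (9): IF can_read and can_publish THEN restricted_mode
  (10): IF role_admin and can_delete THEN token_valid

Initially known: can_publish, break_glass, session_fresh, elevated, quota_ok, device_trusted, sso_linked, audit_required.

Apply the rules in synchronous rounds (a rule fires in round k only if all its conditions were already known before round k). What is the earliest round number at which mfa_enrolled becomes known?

Round 1: (1) [IF session_fresh and quota_ok THEN can_read]; (3) [IF break_glass and sso_linked THEN role_admin]; (4) [IF device_trusted and sso_linked and elevated THEN can_delete]. Adds can_read, role_admin, can_delete.
Round 2: (9) [IF can_read and can_publish THEN restricted_mode]; (10) [IF role_admin and can_delete THEN token_valid]. Adds restricted_mode, token_valid.
Round 3: (6) [IF restricted_mode THEN admin_console]. Adds admin_console.
Round 4: (5) [IF admin_console and token_valid THEN mfa_enrolled]. Adds mfa_enrolled.
mfa_enrolled first appears in round 4.

4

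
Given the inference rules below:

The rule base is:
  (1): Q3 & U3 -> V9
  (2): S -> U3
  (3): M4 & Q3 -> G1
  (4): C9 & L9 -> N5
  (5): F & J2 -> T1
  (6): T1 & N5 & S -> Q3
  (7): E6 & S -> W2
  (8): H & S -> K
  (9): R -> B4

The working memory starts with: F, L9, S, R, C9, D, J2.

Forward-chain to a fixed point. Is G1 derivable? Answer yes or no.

Round 1 fires (2), (4), (5), (9), giving U3, N5, T1, B4.
Round 2 fires (6), giving Q3.
Round 3 fires (1), giving V9.
Fixed point reached. G1 is concluded only by (3); (3) needs M4 (never derived).

no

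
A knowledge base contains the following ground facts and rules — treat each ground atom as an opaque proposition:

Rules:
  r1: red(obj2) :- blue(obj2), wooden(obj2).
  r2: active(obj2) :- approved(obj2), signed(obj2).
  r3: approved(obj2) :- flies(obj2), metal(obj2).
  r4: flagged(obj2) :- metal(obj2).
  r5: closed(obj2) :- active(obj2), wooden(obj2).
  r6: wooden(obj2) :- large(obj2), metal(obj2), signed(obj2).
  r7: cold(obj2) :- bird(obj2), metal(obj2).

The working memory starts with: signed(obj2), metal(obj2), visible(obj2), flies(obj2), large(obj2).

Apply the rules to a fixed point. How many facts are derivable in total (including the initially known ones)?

Round 1 fires r3, r4, r6, giving approved(obj2), flagged(obj2), wooden(obj2).
Round 2 fires r2, giving active(obj2).
Round 3 fires r5, giving closed(obj2).
Closure: {active(obj2), approved(obj2), closed(obj2), flagged(obj2), flies(obj2), large(obj2), metal(obj2), signed(obj2), visible(obj2), wooden(obj2)} — 10 facts.

10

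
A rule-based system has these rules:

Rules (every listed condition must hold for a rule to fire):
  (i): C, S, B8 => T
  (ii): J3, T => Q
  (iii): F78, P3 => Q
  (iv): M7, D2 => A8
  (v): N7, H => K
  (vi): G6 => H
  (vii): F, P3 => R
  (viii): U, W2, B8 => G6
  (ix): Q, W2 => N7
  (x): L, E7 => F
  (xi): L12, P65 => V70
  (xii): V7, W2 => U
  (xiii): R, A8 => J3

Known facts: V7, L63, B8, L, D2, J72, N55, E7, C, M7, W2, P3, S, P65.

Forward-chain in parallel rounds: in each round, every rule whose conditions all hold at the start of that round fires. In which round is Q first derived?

4

Round 1: (i) [C, S, B8 => T]; (iv) [M7, D2 => A8]; (x) [L, E7 => F]; (xii) [V7, W2 => U]. Adds T, A8, F, U.
Round 2: (vii) [F, P3 => R]; (viii) [U, W2, B8 => G6]. Adds R, G6.
Round 3: (vi) [G6 => H]; (xiii) [R, A8 => J3]. Adds H, J3.
Round 4: (ii) [J3, T => Q]. Adds Q.
Q first appears in round 4.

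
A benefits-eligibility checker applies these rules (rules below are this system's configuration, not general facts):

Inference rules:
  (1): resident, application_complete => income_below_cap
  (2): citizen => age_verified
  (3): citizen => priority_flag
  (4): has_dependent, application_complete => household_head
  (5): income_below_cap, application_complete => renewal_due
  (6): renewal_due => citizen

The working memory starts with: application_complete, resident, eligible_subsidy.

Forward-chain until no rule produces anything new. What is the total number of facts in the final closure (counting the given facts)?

8

Round 1: (1) [resident, application_complete => income_below_cap]. Adds income_below_cap.
Round 2: (5) [income_below_cap, application_complete => renewal_due]. Adds renewal_due.
Round 3: (6) [renewal_due => citizen]. Adds citizen.
Round 4: (2) [citizen => age_verified]; (3) [citizen => priority_flag]. Adds age_verified, priority_flag.
Closure: {age_verified, application_complete, citizen, eligible_subsidy, income_below_cap, priority_flag, renewal_due, resident} — 8 facts.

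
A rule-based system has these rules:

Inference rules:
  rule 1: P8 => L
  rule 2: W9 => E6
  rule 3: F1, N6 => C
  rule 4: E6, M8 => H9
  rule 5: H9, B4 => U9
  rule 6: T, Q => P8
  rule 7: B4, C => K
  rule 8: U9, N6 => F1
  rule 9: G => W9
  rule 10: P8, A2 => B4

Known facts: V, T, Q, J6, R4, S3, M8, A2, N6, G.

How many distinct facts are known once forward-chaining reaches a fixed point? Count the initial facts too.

Round 1 fires rule 6, rule 9, giving P8, W9.
Round 2 fires rule 1, rule 2, rule 10, giving L, E6, B4.
Round 3 fires rule 4, giving H9.
Round 4 fires rule 5, giving U9.
Round 5 fires rule 8, giving F1.
Round 6 fires rule 3, giving C.
Round 7 fires rule 7, giving K.
Closure: {A2, B4, C, E6, F1, G, H9, J6, K, L, M8, N6, P8, Q, R4, S3, T, U9, V, W9} — 20 facts.

20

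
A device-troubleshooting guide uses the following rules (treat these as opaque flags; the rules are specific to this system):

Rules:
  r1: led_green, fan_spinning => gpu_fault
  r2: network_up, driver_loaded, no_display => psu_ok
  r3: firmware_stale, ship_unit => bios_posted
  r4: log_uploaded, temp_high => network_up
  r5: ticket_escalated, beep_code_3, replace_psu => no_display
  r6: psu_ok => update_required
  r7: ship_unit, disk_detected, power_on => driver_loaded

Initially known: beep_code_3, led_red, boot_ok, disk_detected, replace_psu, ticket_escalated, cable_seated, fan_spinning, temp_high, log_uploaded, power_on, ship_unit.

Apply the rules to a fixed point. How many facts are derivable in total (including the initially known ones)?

17

Round 1 — r4, r5, r7, derive network_up, no_display, driver_loaded.
Round 2 — r2, derive psu_ok.
Round 3 — r6, derive update_required.
Closure: {beep_code_3, boot_ok, cable_seated, disk_detected, driver_loaded, fan_spinning, led_red, log_uploaded, network_up, no_display, power_on, psu_ok, replace_psu, ship_unit, temp_high, ticket_escalated, update_required} — 17 facts.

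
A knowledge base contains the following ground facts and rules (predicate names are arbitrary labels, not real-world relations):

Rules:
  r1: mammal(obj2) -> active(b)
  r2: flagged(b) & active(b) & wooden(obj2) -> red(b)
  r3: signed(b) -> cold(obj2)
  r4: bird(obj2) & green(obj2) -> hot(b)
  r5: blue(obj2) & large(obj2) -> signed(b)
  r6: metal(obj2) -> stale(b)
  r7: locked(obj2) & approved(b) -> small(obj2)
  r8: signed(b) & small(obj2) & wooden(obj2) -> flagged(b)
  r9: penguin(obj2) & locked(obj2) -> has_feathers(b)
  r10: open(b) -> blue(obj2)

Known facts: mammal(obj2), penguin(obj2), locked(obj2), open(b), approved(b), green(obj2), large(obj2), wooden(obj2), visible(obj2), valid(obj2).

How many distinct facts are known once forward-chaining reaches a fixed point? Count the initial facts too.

Round 1: r1 [mammal(obj2) -> active(b)]; r7 [locked(obj2) & approved(b) -> small(obj2)]; r9 [penguin(obj2) & locked(obj2) -> has_feathers(b)]; r10 [open(b) -> blue(obj2)]. New: active(b), small(obj2), has_feathers(b), blue(obj2).
Round 2: r5 [blue(obj2) & large(obj2) -> signed(b)]. New: signed(b).
Round 3: r3 [signed(b) -> cold(obj2)]; r8 [signed(b) & small(obj2) & wooden(obj2) -> flagged(b)]. New: cold(obj2), flagged(b).
Round 4: r2 [flagged(b) & active(b) & wooden(obj2) -> red(b)]. New: red(b).
Closure: {active(b), approved(b), blue(obj2), cold(obj2), flagged(b), green(obj2), has_feathers(b), large(obj2), locked(obj2), mammal(obj2), open(b), penguin(obj2), red(b), signed(b), small(obj2), valid(obj2), visible(obj2), wooden(obj2)} — 18 facts.

18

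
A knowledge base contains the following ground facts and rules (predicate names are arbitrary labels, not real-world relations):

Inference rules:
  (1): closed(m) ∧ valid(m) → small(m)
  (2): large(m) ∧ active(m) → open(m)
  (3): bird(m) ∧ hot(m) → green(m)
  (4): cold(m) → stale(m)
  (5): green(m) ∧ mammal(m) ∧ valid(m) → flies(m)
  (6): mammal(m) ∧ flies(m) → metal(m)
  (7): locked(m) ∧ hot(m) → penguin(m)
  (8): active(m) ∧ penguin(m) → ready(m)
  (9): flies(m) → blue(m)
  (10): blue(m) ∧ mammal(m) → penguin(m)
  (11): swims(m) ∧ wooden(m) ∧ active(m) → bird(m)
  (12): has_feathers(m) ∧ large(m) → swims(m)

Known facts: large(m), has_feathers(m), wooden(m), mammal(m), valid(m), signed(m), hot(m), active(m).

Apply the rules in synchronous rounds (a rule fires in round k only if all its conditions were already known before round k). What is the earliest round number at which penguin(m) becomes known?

Round 1: (2) [large(m) ∧ active(m) → open(m)]; (12) [has_feathers(m) ∧ large(m) → swims(m)]. Adds open(m), swims(m).
Round 2: (11) [swims(m) ∧ wooden(m) ∧ active(m) → bird(m)]. Adds bird(m).
Round 3: (3) [bird(m) ∧ hot(m) → green(m)]. Adds green(m).
Round 4: (5) [green(m) ∧ mammal(m) ∧ valid(m) → flies(m)]. Adds flies(m).
Round 5: (6) [mammal(m) ∧ flies(m) → metal(m)]; (9) [flies(m) → blue(m)]. Adds metal(m), blue(m).
Round 6: (10) [blue(m) ∧ mammal(m) → penguin(m)]. Adds penguin(m).
penguin(m) first appears in round 6.

6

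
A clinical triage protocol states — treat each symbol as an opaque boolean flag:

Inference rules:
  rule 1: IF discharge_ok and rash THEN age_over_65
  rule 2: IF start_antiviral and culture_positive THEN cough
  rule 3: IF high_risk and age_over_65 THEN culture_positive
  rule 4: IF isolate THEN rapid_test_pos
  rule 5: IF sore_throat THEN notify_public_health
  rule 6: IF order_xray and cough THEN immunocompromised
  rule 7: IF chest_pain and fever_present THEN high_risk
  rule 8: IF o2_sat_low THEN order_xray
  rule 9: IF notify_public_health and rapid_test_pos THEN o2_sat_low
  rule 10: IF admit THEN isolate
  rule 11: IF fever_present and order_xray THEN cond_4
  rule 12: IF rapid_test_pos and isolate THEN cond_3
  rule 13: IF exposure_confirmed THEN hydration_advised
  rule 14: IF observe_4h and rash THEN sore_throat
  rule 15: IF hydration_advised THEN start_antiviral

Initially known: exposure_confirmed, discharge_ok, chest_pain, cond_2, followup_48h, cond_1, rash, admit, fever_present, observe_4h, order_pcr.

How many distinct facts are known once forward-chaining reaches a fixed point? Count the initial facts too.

26

Round 1 — rule 1, rule 7, rule 10, rule 13, rule 14, derive age_over_65, high_risk, isolate, hydration_advised, sore_throat.
Round 2 — rule 3, rule 4, rule 5, rule 15, derive culture_positive, rapid_test_pos, notify_public_health, start_antiviral.
Round 3 — rule 2, rule 9, rule 12, derive cough, o2_sat_low, cond_3.
Round 4 — rule 8, derive order_xray.
Round 5 — rule 6, rule 11, derive immunocompromised, cond_4.
Closure: {admit, age_over_65, chest_pain, cond_1, cond_2, cond_3, cond_4, cough, culture_positive, discharge_ok, exposure_confirmed, fever_present, followup_48h, high_risk, hydration_advised, immunocompromised, isolate, notify_public_health, o2_sat_low, observe_4h, order_pcr, order_xray, rapid_test_pos, rash, sore_throat, start_antiviral} — 26 facts.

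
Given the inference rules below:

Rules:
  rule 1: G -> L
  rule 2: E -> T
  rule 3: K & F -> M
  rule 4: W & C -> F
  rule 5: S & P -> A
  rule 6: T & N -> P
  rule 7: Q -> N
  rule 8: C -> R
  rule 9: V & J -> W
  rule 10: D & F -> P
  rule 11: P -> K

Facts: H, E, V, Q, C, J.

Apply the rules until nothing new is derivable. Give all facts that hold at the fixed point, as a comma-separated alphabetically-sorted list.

Round 1 fires rule 2, rule 7, rule 8, rule 9, giving T, N, R, W.
Round 2 fires rule 4, rule 6, giving F, P.
Round 3 fires rule 11, giving K.
Round 4 fires rule 3, giving M.

C, E, F, H, J, K, M, N, P, Q, R, T, V, W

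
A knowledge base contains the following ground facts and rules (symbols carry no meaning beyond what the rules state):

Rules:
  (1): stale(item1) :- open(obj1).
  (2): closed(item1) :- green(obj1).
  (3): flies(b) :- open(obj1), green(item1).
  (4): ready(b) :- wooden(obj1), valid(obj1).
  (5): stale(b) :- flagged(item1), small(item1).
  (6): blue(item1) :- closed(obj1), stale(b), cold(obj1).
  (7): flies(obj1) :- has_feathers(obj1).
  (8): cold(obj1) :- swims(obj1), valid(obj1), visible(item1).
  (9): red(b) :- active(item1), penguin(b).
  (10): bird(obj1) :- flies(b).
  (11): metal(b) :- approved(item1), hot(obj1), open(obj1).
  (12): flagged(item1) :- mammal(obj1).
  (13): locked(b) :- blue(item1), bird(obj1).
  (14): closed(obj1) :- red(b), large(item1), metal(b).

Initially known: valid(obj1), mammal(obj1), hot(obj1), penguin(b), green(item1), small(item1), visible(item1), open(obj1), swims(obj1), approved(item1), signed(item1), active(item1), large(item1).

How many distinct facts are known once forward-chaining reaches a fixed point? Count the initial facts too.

24

Round 1: (1) [stale(item1) :- open(obj1).]; (3) [flies(b) :- open(obj1), green(item1).]; (8) [cold(obj1) :- swims(obj1), valid(obj1), visible(item1).]; (9) [red(b) :- active(item1), penguin(b).]; (11) [metal(b) :- approved(item1), hot(obj1), open(obj1).]; (12) [flagged(item1) :- mammal(obj1).]. Adds stale(item1), flies(b), cold(obj1), red(b), metal(b), flagged(item1).
Round 2: (5) [stale(b) :- flagged(item1), small(item1).]; (10) [bird(obj1) :- flies(b).]; (14) [closed(obj1) :- red(b), large(item1), metal(b).]. Adds stale(b), bird(obj1), closed(obj1).
Round 3: (6) [blue(item1) :- closed(obj1), stale(b), cold(obj1).]. Adds blue(item1).
Round 4: (13) [locked(b) :- blue(item1), bird(obj1).]. Adds locked(b).
Closure: {active(item1), approved(item1), bird(obj1), blue(item1), closed(obj1), cold(obj1), flagged(item1), flies(b), green(item1), hot(obj1), large(item1), locked(b), mammal(obj1), metal(b), open(obj1), penguin(b), red(b), signed(item1), small(item1), stale(b), stale(item1), swims(obj1), valid(obj1), visible(item1)} — 24 facts.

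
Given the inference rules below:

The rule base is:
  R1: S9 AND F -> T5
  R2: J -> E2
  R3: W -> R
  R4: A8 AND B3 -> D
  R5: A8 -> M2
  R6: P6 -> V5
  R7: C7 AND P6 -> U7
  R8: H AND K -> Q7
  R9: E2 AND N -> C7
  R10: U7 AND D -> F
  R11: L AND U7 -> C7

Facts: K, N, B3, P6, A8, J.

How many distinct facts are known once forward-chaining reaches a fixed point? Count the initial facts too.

13

Round 1: R2 [J -> E2]; R4 [A8 AND B3 -> D]; R5 [A8 -> M2]; R6 [P6 -> V5]. Adds E2, D, M2, V5.
Round 2: R9 [E2 AND N -> C7]. Adds C7.
Round 3: R7 [C7 AND P6 -> U7]. Adds U7.
Round 4: R10 [U7 AND D -> F]. Adds F.
Closure: {A8, B3, C7, D, E2, F, J, K, M2, N, P6, U7, V5} — 13 facts.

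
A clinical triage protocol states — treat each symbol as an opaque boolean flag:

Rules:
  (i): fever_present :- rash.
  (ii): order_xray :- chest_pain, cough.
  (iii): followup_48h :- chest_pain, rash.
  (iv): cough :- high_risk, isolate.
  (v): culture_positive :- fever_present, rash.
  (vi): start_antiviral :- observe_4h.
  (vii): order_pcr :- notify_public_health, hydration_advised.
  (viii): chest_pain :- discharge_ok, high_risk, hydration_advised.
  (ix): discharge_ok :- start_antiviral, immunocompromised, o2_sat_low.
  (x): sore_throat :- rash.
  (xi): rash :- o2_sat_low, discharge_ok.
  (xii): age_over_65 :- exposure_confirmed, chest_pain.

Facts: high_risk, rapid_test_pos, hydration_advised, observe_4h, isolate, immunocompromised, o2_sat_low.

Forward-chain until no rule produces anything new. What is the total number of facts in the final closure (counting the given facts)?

[1] (iv) [cough :- high_risk, isolate.]; (vi) [start_antiviral :- observe_4h.]. ⇒ new: cough, start_antiviral.
[2] (ix) [discharge_ok :- start_antiviral, immunocompromised, o2_sat_low.]. ⇒ new: discharge_ok.
[3] (viii) [chest_pain :- discharge_ok, high_risk, hydration_advised.]; (xi) [rash :- o2_sat_low, discharge_ok.]. ⇒ new: chest_pain, rash.
[4] (i) [fever_present :- rash.]; (ii) [order_xray :- chest_pain, cough.]; (iii) [followup_48h :- chest_pain, rash.]; (x) [sore_throat :- rash.]. ⇒ new: fever_present, order_xray, followup_48h, sore_throat.
[5] (v) [culture_positive :- fever_present, rash.]. ⇒ new: culture_positive.
Closure: {chest_pain, cough, culture_positive, discharge_ok, fever_present, followup_48h, high_risk, hydration_advised, immunocompromised, isolate, o2_sat_low, observe_4h, order_xray, rapid_test_pos, rash, sore_throat, start_antiviral} — 17 facts.

17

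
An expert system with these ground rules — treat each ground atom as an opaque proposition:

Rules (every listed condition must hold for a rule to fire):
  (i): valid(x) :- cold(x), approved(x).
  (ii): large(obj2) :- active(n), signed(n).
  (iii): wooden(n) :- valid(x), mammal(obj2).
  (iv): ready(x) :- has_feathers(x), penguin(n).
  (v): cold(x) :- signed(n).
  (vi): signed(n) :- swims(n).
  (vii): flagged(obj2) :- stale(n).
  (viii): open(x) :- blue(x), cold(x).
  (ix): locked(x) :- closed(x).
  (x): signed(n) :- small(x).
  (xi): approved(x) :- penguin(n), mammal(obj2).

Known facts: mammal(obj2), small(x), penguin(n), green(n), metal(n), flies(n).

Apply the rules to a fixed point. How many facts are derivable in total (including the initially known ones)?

Round 1 fires (x), (xi), giving signed(n), approved(x).
Round 2 fires (v), giving cold(x).
Round 3 fires (i), giving valid(x).
Round 4 fires (iii), giving wooden(n).
Closure: {approved(x), cold(x), flies(n), green(n), mammal(obj2), metal(n), penguin(n), signed(n), small(x), valid(x), wooden(n)} — 11 facts.

11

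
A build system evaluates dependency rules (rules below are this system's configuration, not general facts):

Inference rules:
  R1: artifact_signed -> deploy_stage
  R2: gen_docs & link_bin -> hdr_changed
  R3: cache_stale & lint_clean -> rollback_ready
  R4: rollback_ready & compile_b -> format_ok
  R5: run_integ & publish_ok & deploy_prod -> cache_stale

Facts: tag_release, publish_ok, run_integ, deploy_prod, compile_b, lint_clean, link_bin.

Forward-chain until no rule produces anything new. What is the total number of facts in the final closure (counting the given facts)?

10

[1] R5 [run_integ & publish_ok & deploy_prod -> cache_stale]. ⇒ new: cache_stale.
[2] R3 [cache_stale & lint_clean -> rollback_ready]. ⇒ new: rollback_ready.
[3] R4 [rollback_ready & compile_b -> format_ok]. ⇒ new: format_ok.
Closure: {cache_stale, compile_b, deploy_prod, format_ok, link_bin, lint_clean, publish_ok, rollback_ready, run_integ, tag_release} — 10 facts.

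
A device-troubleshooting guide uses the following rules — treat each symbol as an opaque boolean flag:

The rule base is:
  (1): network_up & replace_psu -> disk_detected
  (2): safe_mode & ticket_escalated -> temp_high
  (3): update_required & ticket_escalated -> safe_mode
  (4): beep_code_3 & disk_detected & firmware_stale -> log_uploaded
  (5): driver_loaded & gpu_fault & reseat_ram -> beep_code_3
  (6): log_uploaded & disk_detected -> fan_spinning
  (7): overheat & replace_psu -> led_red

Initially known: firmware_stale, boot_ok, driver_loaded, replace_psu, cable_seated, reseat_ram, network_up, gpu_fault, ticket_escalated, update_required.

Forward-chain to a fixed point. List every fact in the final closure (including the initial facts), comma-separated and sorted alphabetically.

Round 1 fires (1), (3), (5), giving disk_detected, safe_mode, beep_code_3.
Round 2 fires (2), (4), giving temp_high, log_uploaded.
Round 3 fires (6), giving fan_spinning.

beep_code_3, boot_ok, cable_seated, disk_detected, driver_loaded, fan_spinning, firmware_stale, gpu_fault, log_uploaded, network_up, replace_psu, reseat_ram, safe_mode, temp_high, ticket_escalated, update_required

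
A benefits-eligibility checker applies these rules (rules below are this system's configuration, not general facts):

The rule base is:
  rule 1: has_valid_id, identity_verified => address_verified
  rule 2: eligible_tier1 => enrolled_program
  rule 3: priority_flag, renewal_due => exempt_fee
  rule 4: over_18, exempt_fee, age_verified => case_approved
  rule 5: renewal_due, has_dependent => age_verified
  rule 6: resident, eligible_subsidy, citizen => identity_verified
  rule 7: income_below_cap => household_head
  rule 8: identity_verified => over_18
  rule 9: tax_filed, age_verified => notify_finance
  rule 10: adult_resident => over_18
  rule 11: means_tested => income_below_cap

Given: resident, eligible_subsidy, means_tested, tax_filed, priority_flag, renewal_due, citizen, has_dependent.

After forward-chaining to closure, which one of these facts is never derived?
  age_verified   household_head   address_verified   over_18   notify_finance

address_verified

Round 1: rule 3 [priority_flag, renewal_due => exempt_fee]; rule 5 [renewal_due, has_dependent => age_verified]; rule 6 [resident, eligible_subsidy, citizen => identity_verified]; rule 11 [means_tested => income_below_cap]. New: exempt_fee, age_verified, identity_verified, income_below_cap.
Round 2: rule 7 [income_below_cap => household_head]; rule 8 [identity_verified => over_18]; rule 9 [tax_filed, age_verified => notify_finance]. New: household_head, over_18, notify_finance.
Round 3: rule 4 [over_18, exempt_fee, age_verified => case_approved]. New: case_approved.
Derived: age_verified (round 1), over_18 (round 2), notify_finance (round 2), household_head (round 2). address_verified never appears in any round.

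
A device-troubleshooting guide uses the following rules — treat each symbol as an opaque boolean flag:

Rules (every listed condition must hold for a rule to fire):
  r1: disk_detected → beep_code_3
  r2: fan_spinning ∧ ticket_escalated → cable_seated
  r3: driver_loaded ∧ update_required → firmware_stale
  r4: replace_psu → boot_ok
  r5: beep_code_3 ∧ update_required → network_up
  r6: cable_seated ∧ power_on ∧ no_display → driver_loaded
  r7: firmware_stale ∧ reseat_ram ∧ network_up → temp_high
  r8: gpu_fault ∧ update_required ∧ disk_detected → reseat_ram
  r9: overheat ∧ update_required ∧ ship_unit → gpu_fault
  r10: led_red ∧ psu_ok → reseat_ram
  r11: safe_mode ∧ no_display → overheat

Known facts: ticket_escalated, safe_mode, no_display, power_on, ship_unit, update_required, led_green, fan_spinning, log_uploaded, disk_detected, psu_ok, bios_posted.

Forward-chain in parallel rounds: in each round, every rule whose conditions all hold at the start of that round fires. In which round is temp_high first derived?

Round 1: r1 [disk_detected → beep_code_3]; r2 [fan_spinning ∧ ticket_escalated → cable_seated]; r11 [safe_mode ∧ no_display → overheat]. Adds beep_code_3, cable_seated, overheat.
Round 2: r5 [beep_code_3 ∧ update_required → network_up]; r6 [cable_seated ∧ power_on ∧ no_display → driver_loaded]; r9 [overheat ∧ update_required ∧ ship_unit → gpu_fault]. Adds network_up, driver_loaded, gpu_fault.
Round 3: r3 [driver_loaded ∧ update_required → firmware_stale]; r8 [gpu_fault ∧ update_required ∧ disk_detected → reseat_ram]. Adds firmware_stale, reseat_ram.
Round 4: r7 [firmware_stale ∧ reseat_ram ∧ network_up → temp_high]. Adds temp_high.
temp_high first appears in round 4.

4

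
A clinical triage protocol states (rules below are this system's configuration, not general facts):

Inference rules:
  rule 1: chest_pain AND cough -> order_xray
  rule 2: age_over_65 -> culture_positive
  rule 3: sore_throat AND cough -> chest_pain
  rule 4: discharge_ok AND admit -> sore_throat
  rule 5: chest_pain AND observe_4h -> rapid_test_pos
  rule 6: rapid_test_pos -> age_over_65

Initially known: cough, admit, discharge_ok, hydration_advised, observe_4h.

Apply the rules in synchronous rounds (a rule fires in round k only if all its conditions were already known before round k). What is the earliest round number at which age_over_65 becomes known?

Round 1: rule 4 [discharge_ok AND admit -> sore_throat]. New: sore_throat.
Round 2: rule 3 [sore_throat AND cough -> chest_pain]. New: chest_pain.
Round 3: rule 1 [chest_pain AND cough -> order_xray]; rule 5 [chest_pain AND observe_4h -> rapid_test_pos]. New: order_xray, rapid_test_pos.
Round 4: rule 6 [rapid_test_pos -> age_over_65]. New: age_over_65.
age_over_65 first appears in round 4.

4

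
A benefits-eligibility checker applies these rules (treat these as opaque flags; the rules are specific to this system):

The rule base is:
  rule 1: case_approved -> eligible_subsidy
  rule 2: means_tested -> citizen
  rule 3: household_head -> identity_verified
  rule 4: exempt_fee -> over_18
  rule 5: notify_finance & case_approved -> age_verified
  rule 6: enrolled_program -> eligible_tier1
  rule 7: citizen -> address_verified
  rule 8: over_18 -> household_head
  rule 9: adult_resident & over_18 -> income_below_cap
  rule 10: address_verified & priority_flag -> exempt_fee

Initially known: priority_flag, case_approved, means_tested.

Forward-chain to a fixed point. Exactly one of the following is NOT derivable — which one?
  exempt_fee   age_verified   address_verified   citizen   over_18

[1] rule 1 [case_approved -> eligible_subsidy]; rule 2 [means_tested -> citizen]. ⇒ new: eligible_subsidy, citizen.
[2] rule 7 [citizen -> address_verified]. ⇒ new: address_verified.
[3] rule 10 [address_verified & priority_flag -> exempt_fee]. ⇒ new: exempt_fee.
[4] rule 4 [exempt_fee -> over_18]. ⇒ new: over_18.
[5] rule 8 [over_18 -> household_head]. ⇒ new: household_head.
[6] rule 3 [household_head -> identity_verified]. ⇒ new: identity_verified.
Derived: exempt_fee (round 3), over_18 (round 4), citizen (round 1), address_verified (round 2). age_verified never appears in any round.

age_verified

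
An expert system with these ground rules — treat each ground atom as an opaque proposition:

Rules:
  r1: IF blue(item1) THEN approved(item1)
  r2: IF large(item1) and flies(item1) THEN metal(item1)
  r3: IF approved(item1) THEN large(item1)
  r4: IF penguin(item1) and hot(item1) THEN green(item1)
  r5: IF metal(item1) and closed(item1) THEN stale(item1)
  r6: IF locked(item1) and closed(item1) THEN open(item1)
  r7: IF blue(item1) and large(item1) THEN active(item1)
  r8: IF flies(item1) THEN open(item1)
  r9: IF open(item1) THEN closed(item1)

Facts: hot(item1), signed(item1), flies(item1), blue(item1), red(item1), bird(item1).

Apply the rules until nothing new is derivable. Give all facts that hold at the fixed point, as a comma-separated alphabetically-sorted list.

active(item1), approved(item1), bird(item1), blue(item1), closed(item1), flies(item1), hot(item1), large(item1), metal(item1), open(item1), red(item1), signed(item1), stale(item1)

Round 1: r1 [IF blue(item1) THEN approved(item1)]; r8 [IF flies(item1) THEN open(item1)]. Adds approved(item1), open(item1).
Round 2: r3 [IF approved(item1) THEN large(item1)]; r9 [IF open(item1) THEN closed(item1)]. Adds large(item1), closed(item1).
Round 3: r2 [IF large(item1) and flies(item1) THEN metal(item1)]; r7 [IF blue(item1) and large(item1) THEN active(item1)]. Adds metal(item1), active(item1).
Round 4: r5 [IF metal(item1) and closed(item1) THEN stale(item1)]. Adds stale(item1).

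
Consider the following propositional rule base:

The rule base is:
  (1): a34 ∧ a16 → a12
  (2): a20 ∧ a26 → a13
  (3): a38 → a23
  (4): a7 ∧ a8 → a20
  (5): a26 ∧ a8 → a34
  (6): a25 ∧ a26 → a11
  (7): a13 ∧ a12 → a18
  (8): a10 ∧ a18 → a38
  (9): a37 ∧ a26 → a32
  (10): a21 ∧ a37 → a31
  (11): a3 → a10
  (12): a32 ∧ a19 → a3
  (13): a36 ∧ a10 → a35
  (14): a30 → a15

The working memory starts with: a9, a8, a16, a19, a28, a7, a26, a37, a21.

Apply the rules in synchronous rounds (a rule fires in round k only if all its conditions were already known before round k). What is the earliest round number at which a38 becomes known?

Round 1: (4) [a7 ∧ a8 → a20]; (5) [a26 ∧ a8 → a34]; (9) [a37 ∧ a26 → a32]; (10) [a21 ∧ a37 → a31]. Adds a20, a34, a32, a31.
Round 2: (1) [a34 ∧ a16 → a12]; (2) [a20 ∧ a26 → a13]; (12) [a32 ∧ a19 → a3]. Adds a12, a13, a3.
Round 3: (7) [a13 ∧ a12 → a18]; (11) [a3 → a10]. Adds a18, a10.
Round 4: (8) [a10 ∧ a18 → a38]. Adds a38.
a38 first appears in round 4.

4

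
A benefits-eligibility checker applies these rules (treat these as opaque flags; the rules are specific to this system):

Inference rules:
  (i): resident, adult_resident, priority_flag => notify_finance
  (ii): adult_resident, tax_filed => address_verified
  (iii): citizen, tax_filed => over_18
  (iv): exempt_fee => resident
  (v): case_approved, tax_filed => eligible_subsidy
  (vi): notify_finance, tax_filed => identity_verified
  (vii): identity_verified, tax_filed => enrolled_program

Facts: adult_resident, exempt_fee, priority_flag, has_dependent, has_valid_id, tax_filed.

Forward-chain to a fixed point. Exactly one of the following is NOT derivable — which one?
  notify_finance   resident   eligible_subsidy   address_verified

eligible_subsidy

[1] (ii) [adult_resident, tax_filed => address_verified]; (iv) [exempt_fee => resident]. ⇒ new: address_verified, resident.
[2] (i) [resident, adult_resident, priority_flag => notify_finance]. ⇒ new: notify_finance.
[3] (vi) [notify_finance, tax_filed => identity_verified]. ⇒ new: identity_verified.
[4] (vii) [identity_verified, tax_filed => enrolled_program]. ⇒ new: enrolled_program.
Derived: resident (round 1), address_verified (round 1), notify_finance (round 2). eligible_subsidy never appears in any round.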